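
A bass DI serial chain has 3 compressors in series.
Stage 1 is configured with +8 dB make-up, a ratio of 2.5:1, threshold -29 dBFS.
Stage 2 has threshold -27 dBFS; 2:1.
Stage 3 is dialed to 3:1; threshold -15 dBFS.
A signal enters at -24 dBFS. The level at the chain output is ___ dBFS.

Stage 1: 5 dB above -29 dBFS, reduced 2.5:1 to 2 dB above → -27 dBFS; +8 dB make-up → -19 dBFS.
Stage 2: -19 dBFS is 8 dB over -27 dBFS; at 2:1 that becomes 4 dB over, giving -23 dBFS.
Stage 3: -23 dBFS ≤ -15 dBFS, so stage 3 doesn't engage; output -23 dBFS.

-23 dBFS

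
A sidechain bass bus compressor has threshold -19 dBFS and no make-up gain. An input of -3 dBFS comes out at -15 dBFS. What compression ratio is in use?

4:1

Input overshoot = -3 − (-19) = 16 dB; output overshoot = -15 − (-19) = 4 dB.
Ratio = 16 / 4 = 4.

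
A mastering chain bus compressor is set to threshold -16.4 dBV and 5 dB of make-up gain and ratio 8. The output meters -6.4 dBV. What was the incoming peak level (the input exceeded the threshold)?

Remove make-up: -6.4 − 5 = -11.4 dBV.
The compressed level sits -11.4 − (-16.4) = 5 dB over threshold.
Undo the ratio: input overshoot = 5 × 8 = 40 dB, giving input = 23.6 dBV.

23.6 dBV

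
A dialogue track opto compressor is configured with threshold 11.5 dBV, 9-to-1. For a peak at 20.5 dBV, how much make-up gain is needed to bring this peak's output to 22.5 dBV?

The peak compresses to 11.5 + 9/9 = 12.5 dBV.
To reach 22.5 dBV requires 22.5 − 12.5 = 10 dB of make-up.

10 dB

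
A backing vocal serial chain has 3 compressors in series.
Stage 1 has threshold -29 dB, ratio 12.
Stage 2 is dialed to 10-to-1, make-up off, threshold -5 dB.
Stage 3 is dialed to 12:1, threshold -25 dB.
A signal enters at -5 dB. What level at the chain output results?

-27 dB

Stage 1: 24 dB above -29 dB, reduced 12:1 to 2 dB above → -27 dB.
Stage 2: -27 dB is at or below the -5 dB threshold — no compression; output -27 dB.
Stage 3: -27 dB is at or below the -25 dB threshold — no compression; output -27 dB.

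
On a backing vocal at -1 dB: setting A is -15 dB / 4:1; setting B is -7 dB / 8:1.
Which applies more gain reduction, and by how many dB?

A, by 5.25 dB

A: GR = 14 − 14/4 = 10.5 dB.
B: GR = 6 − 6/8 = 5.25 dB.
Difference: 5.25 dB in favour of A.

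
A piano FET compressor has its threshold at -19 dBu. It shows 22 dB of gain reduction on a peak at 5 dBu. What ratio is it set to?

Input overshoot = 5 − (-19) = 24 dB.
Output overshoot = 24 − 22 = 2 dB.
Ratio = input overshoot / output overshoot = 24 / 2 = 12.

12:1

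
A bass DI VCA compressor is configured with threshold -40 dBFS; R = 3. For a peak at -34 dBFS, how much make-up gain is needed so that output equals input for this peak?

Overshoot 6 dB → 6/3 = 2 dB after compression, so the compressed level is -40 + 2 = -38 dBFS.
Make-up = target − compressed = -34 − (-38) = 4 dB.

4 dB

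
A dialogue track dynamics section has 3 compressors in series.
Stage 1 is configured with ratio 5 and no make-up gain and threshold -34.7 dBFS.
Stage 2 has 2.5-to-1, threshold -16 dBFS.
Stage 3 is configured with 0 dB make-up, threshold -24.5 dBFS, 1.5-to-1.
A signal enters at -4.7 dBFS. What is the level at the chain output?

-28.7 dBFS

Stage 1: 30 dB above -34.7 dBFS, reduced 5:1 to 6 dB above → -28.7 dBFS.
Stage 2: -28.7 dBFS is at or below the -16 dBFS threshold — no compression; output -28.7 dBFS.
Stage 3: -28.7 dBFS is at or below the -24.5 dBFS threshold — no compression; output -28.7 dBFS.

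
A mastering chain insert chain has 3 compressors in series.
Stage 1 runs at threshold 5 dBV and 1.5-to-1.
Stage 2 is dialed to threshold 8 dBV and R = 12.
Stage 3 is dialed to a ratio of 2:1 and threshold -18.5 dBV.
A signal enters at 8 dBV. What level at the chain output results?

Stage 1: overshoot 3 dB → 3/1.5 = 2 dB → 7 dBV.
Stage 2: 7 dBV is at or below the 8 dBV threshold — no compression; output 7 dBV.
Stage 3: overshoot 25.5 dB → 25.5/2 = 12.75 dB → -5.75 dBV.

-5.75 dBV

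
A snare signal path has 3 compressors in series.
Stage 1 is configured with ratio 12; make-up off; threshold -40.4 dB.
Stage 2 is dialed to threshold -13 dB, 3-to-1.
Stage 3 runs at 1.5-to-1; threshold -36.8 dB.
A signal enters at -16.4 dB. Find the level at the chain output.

Stage 1: 24 dB above -40.4 dB, reduced 12:1 to 2 dB above → -38.4 dB.
Stage 2: -38.4 dB ≤ -13 dB, so stage 2 doesn't engage; output -38.4 dB.
Stage 3: -38.4 dB is at or below the -36.8 dB threshold — no compression; output -38.4 dB.

-38.4 dB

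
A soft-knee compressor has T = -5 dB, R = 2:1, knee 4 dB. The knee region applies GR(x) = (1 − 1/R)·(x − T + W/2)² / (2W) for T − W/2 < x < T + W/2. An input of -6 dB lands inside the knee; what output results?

x − T + W/2 = -6 − (-5) + 2 = 1.
GR = (1 − 1/2) × 1² / 8 = 0.5 × 1 / 8 = 0.0625 dB.
Output = -6 − 0.0625 = -6.0625 dB.

-6.0625 dB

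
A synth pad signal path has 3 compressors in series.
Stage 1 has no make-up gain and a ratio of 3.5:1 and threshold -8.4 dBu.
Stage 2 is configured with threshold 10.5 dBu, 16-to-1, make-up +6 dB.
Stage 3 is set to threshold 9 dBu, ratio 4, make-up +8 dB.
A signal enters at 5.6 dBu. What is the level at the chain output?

9.6 dBu

Stage 1: overshoot 14 dB → 14/3.5 = 4 dB → -4.4 dBu.
Stage 2: below threshold (-4.4 ≤ 10.5); passes unchanged; make-up brings it to 1.6 dBu.
Stage 3: below threshold (1.6 ≤ 9); passes unchanged; make-up brings it to 9.6 dBu.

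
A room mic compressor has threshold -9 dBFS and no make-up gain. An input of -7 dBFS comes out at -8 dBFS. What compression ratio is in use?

Input overshoot = -7 − (-9) = 2 dB; output overshoot = -8 − (-9) = 1 dB.
Ratio = 2 / 1 = 2.

2:1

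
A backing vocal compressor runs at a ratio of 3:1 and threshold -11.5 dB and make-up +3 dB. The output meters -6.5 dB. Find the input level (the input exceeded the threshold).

Before make-up, the level was -6.5 − 3 = -9.5 dB.
The compressed level sits -9.5 − (-11.5) = 2 dB over threshold.
Undo the ratio: input overshoot = 2 × 3 = 6 dB, giving input = -5.5 dB.

-5.5 dB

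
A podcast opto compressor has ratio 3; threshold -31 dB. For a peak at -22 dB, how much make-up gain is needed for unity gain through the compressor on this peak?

6 dB

The peak compresses to -31 + 9/3 = -28 dB.
To reach -22 dB requires -22 − (-28) = 6 dB of make-up.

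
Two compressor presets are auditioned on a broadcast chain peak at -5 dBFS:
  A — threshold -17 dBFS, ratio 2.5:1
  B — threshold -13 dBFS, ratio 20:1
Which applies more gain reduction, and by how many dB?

A: overshoot 12 dB → output overshoot 4.8 dB → GR 7.2 dB.
B: overshoot 8 dB → output overshoot 0.4 dB → GR 7.6 dB.
B reduces 0.4 dB more.

B, by 0.4 dB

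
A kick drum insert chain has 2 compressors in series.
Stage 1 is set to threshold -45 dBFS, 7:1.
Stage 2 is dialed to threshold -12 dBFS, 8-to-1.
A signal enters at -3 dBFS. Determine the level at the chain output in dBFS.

-39 dBFS

Stage 1: 42 dB above -45 dBFS, reduced 7:1 to 6 dB above → -39 dBFS.
Stage 2: -39 dBFS ≤ -12 dBFS, so stage 2 doesn't engage; output -39 dBFS.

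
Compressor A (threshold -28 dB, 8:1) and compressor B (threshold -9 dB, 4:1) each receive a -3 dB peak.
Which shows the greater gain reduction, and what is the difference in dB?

A, by 17.375 dB

A: 25 dB over, compressed to 3.125 dB over, so 21.875 dB of GR.
B: 6 dB over, compressed to 1.5 dB over, so 4.5 dB of GR.
Difference: 17.375 dB in favour of A.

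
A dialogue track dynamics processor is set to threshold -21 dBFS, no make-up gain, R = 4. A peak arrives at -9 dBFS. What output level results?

Overshoot: -9 − (-21) = 12 dB.
At 4:1 the overshoot is divided by 4, leaving 3 dB above threshold.
That puts the output at -18 dBFS.

-18 dBFS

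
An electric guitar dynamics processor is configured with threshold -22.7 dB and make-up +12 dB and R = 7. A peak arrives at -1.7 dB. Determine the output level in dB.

-7.7 dB

-1.7 dB sits 21 dB over threshold.
7:1 compression reduces that to 21/7 = 3 dB over.
That puts the output at -19.7 dB; make-up adds 12 dB, giving -7.7 dB.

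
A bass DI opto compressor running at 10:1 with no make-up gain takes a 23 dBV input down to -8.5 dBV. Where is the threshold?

-12 dBV

Gain reduction = 23 − (-8.5) = 31.5 dB; output overshoot = GR / (R − 1) = 31.5 / 9 = 3.5 dB.
Threshold = output − output overshoot = -8.5 − 3.5 = -12 dBV.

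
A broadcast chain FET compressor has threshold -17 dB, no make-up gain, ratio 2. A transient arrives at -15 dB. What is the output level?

-16 dB

-15 dB sits 2 dB over threshold.
At 2:1 the overshoot is divided by 2, leaving 1 dB above threshold.
Output = -17 + 1 = -16 dB.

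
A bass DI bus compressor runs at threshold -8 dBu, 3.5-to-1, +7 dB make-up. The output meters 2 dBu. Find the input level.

Stripping the +7 dB make-up gives -5 dBu at the gain stage.
That's 3 dB above the -8 dBu threshold.
Undo the ratio: input overshoot = 3 × 3.5 = 10.5 dB, giving input = 2.5 dBu.

2.5 dBu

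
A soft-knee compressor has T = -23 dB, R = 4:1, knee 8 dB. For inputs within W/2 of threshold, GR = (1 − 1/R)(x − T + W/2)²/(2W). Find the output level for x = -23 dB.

-23.75 dB

x − T + W/2 = -23 − (-23) + 4 = 4.
GR = (1 − 1/4) × 4² / 16 = 0.75 × 16 / 16 = 0.75 dB.
Output = -23 − 0.75 = -23.75 dB.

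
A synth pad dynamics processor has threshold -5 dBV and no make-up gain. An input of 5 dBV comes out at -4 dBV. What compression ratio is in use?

Input overshoot = 5 − (-5) = 10 dB; output overshoot = -4 − (-5) = 1 dB.
Ratio = 10 / 1 = 10.

10:1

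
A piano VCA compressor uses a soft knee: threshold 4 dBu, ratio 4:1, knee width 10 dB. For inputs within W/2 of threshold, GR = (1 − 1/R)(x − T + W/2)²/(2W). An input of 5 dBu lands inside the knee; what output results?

3.65 dBu

x − T + W/2 = 5 − 4 + 5 = 6.
GR = (1 − 1/4) × 6² / 20 = 0.75 × 36 / 20 = 1.35 dB.
Output = 5 − 1.35 = 3.65 dBu.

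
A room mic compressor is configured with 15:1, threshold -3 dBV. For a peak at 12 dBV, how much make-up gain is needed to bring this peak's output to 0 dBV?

2 dB

Overshoot 15 dB → 15/15 = 1 dB after compression, so the compressed level is -3 + 1 = -2 dBV.
Make-up = target − compressed = 0 − (-2) = 2 dB.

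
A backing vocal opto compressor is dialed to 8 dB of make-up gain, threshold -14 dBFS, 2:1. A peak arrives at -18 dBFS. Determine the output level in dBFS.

-18 dBFS is 4 dB below the -14 dBFS threshold, so no gain reduction is applied.
Make-up gain adds 8 dB: -18 + 8 = -10 dBFS.

-10 dBFS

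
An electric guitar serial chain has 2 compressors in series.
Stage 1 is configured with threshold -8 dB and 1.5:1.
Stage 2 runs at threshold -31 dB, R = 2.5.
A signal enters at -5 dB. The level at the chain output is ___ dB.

-21 dB

Stage 1: 3 dB above -8 dB, reduced 1.5:1 to 2 dB above → -6 dB.
Stage 2: -6 dB is 25 dB over -31 dB; at 2.5:1 that becomes 10 dB over, giving -21 dB.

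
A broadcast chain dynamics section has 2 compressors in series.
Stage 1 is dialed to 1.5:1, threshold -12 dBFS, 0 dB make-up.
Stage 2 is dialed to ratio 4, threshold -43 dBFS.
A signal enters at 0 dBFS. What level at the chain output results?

Stage 1: 0 dBFS is 12 dB over -12 dBFS; at 1.5:1 that becomes 8 dB over, giving -4 dBFS.
Stage 2: 39 dB above -43 dBFS, reduced 4:1 to 9.75 dB above → -33.25 dBFS.

-33.25 dBFS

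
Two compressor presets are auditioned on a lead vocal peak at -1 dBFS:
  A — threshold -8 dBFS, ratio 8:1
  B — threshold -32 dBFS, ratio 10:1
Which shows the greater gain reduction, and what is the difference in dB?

B, by 21.775 dB

A: 7 dB over, compressed to 0.875 dB over, so 6.125 dB of GR.
B: 31 dB over, compressed to 3.1 dB over, so 27.9 dB of GR.
B reduces 21.775 dB more.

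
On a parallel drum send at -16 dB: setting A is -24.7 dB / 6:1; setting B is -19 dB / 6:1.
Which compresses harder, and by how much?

A, by 4.75 dB

A: overshoot 8.7 dB → output overshoot 1.45 dB → GR 7.25 dB.
B: overshoot 3 dB → output overshoot 0.5 dB → GR 2.5 dB.
A applies 4.75 dB more gain reduction.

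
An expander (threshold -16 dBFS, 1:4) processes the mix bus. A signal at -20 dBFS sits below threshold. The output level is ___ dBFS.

-32 dBFS

Below threshold, a 1:4 expander applies gain = (4−1)×(T − x) of attenuation.
(4−1) × 4 = 12 dB, so output = -20 − 12 = -32 dBFS.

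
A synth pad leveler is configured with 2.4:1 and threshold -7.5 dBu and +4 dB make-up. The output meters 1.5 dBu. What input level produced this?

Before make-up, the level was 1.5 − 4 = -2.5 dBu.
That's 5 dB above the -7.5 dBu threshold.
Before 2.4:1 compression the overshoot was 5 × 2.4 = 12 dB, so input = -7.5 + 12 = 4.5 dBu.

4.5 dBu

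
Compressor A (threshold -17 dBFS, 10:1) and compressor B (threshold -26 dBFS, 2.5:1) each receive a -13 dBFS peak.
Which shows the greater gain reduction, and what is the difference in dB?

A: GR = 4 − 4/10 = 3.6 dB.
B: GR = 13 − 13/2.5 = 7.8 dB.
B applies 4.2 dB more gain reduction.

B, by 4.2 dB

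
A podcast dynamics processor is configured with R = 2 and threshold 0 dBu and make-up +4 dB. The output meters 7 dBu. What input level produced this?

6 dBu

Before make-up, the level was 7 − 4 = 3 dBu.
The compressed level sits 3 − 0 = 3 dB over threshold.
Input overshoot = R × output overshoot = 6 dB → input = 0 + 6 = 6 dBu.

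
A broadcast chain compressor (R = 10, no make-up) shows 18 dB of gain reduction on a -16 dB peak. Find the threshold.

Gain reduction = -16 − (-34) = 18 dB; output overshoot = GR / (R − 1) = 18 / 9 = 2 dB.
Threshold = output − output overshoot = -34 − 2 = -36 dB.

-36 dB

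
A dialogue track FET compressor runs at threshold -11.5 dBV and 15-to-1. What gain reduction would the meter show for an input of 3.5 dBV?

14 dB

Overshoot = 3.5 − (-11.5) = 15 dB.
A 15:1 ratio leaves 1 dB of that excess.
Gain reduction = 15 − 1 = 14 dB.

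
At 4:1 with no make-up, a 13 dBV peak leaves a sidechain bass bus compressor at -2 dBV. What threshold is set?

Input is 20 dB above T (since output overshoot × R = input overshoot: (-2 − T)·4 = 13 − T gives T = -7 dBV).
Check: -7 + (13 − (-7))/4 = -7 + 5 = -2 dBV. ✓

-7 dBV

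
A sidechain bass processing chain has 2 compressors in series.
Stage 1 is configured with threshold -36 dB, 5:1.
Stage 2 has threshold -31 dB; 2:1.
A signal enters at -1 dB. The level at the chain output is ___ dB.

Stage 1: overshoot 35 dB → 35/5 = 7 dB → -29 dB.
Stage 2: 2 dB above -31 dB, reduced 2:1 to 1 dB above → -30 dB.

-30 dB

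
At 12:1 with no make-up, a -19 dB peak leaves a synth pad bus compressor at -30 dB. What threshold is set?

Let T be the threshold. Output overshoot = (input overshoot)/R, so -30 − T = (-19 − T)/12.
12·(-30 − T) = -19 − T → 11·T = -360 − (-19) = -341.
T = -341/11 = -31 dB.

-31 dB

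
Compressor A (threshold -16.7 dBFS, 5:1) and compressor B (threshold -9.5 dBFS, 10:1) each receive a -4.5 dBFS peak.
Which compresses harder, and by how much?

A: 12.2 dB over, compressed to 2.44 dB over, so 9.76 dB of GR.
B: 5 dB over, compressed to 0.5 dB over, so 4.5 dB of GR.
A applies 5.26 dB more gain reduction.

A, by 5.26 dB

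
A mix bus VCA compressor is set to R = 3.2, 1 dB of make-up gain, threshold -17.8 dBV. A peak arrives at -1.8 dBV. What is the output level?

-11.8 dBV

-1.8 dBV sits 16 dB over threshold.
At 3.2:1 the overshoot is divided by 3.2, leaving 5 dB above threshold.
So the level is -17.8 + 5 = -12.8 dBV; make-up adds 1 dB, giving -11.8 dBV.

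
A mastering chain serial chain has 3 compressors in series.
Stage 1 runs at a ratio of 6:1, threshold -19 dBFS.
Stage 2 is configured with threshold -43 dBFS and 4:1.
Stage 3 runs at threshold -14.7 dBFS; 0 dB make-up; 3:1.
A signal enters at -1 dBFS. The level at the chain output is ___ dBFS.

-36.25 dBFS

Stage 1: -1 dBFS is 18 dB over -19 dBFS; at 6:1 that becomes 3 dB over, giving -16 dBFS.
Stage 2: -16 dBFS is 27 dB over -43 dBFS; at 4:1 that becomes 6.75 dB over, giving -36.25 dBFS.
Stage 3: -36.25 dBFS is at or below the -14.7 dBFS threshold — no compression; output -36.25 dBFS.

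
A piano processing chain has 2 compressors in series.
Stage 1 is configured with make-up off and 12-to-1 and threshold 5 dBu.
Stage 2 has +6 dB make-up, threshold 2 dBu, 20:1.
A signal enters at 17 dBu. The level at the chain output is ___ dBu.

8.2 dBu

Stage 1: 12 dB above 5 dBu, reduced 12:1 to 1 dB above → 6 dBu.
Stage 2: overshoot 4 dB → 4/20 = 0.2 dB → 2.2 dBu; +6 dB make-up → 8.2 dBu.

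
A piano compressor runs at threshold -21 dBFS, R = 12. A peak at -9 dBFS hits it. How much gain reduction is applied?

-9 dBFS exceeds the threshold by 12 dB.
After 12:1 compression the overshoot becomes 12/12 = 1 dB.
So the signal is attenuated by 12 − 1 = 11 dB.

11 dB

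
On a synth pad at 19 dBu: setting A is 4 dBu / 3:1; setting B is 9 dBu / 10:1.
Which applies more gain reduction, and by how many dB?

A: overshoot 15 dB → output overshoot 5 dB → GR 10 dB.
B: overshoot 10 dB → output overshoot 1 dB → GR 9 dB.
Difference: 1 dB in favour of A.

A, by 1 dB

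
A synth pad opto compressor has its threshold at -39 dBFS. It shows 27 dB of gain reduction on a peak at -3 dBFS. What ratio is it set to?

4:1

Input overshoot = -3 − (-39) = 36 dB.
Output overshoot = 36 − 27 = 9 dB.
Ratio = input overshoot / output overshoot = 36 / 9 = 4.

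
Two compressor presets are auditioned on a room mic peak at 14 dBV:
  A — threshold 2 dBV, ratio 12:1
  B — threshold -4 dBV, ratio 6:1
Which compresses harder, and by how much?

B, by 4 dB

A: overshoot 12 dB → output overshoot 1 dB → GR 11 dB.
B: overshoot 18 dB → output overshoot 3 dB → GR 15 dB.
B reduces 4 dB more.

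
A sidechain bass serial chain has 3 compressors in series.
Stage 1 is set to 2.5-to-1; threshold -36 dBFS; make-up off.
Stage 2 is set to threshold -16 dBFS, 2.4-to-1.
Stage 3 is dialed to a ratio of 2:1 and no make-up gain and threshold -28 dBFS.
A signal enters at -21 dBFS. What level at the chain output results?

-30 dBFS

Stage 1: -21 dBFS is 15 dB over -36 dBFS; at 2.5:1 that becomes 6 dB over, giving -30 dBFS.
Stage 2: -30 dBFS is at or below the -16 dBFS threshold — no compression; output -30 dBFS.
Stage 3: -30 dBFS is at or below the -28 dBFS threshold — no compression; output -30 dBFS.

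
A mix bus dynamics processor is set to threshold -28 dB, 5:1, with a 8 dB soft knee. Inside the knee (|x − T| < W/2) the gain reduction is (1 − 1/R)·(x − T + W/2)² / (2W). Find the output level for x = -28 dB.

x − T + W/2 = -28 − (-28) + 4 = 4.
GR = (1 − 1/5) × 4² / 16 = 0.8 × 16 / 16 = 0.8 dB.
Output = -28 − 0.8 = -28.8 dB.

-28.8 dB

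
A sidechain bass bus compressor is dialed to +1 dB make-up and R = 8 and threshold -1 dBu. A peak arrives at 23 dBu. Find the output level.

Overshoot: 23 − (-1) = 24 dB.
At 8:1 the overshoot is divided by 8, leaving 3 dB above threshold.
That puts the output at 2 dBu; make-up adds 1 dB, giving 3 dBu.

3 dBu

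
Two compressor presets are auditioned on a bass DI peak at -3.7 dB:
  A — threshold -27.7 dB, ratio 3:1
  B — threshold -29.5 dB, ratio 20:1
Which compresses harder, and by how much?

A: overshoot 24 dB → output overshoot 8 dB → GR 16 dB.
B: overshoot 25.8 dB → output overshoot 1.29 dB → GR 24.51 dB.
B reduces 8.51 dB more.

B, by 8.51 dB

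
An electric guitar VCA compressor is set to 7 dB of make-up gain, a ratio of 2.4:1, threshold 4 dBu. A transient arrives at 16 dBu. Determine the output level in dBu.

The input is 12 dB above the 4 dBu threshold.
The 12 dB excess becomes 5 dB after 2.4:1 reduction.
Output = 4 + 5 = 9 dBu; make-up adds 7 dB, giving 16 dBu.

16 dBu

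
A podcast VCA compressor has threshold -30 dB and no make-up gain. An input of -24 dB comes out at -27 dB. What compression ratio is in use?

Input overshoot = -24 − (-30) = 6 dB; output overshoot = -27 − (-30) = 3 dB.
Ratio = 6 / 3 = 2.

2:1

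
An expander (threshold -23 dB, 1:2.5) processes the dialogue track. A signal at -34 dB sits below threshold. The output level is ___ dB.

Undershoot = (-23) − (-34) = 11 dB.
At 1:2.5, that expands to 27.5 dB under threshold.
Output = -23 − 27.5 = -50.5 dB.

-50.5 dB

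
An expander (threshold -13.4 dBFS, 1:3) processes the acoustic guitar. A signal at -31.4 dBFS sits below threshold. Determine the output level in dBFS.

-67.4 dBFS

Undershoot = (-13.4) − (-31.4) = 18 dB.
At 1:3, that expands to 54 dB under threshold.
Output = -13.4 − 54 = -67.4 dBFS.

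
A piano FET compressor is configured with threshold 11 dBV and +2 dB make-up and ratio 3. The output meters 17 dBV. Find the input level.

23 dBV

Before make-up, the level was 17 − 2 = 15 dBV.
The compressed level sits 15 − 11 = 4 dB over threshold.
Undo the ratio: input overshoot = 4 × 3 = 12 dB, giving input = 23 dBV.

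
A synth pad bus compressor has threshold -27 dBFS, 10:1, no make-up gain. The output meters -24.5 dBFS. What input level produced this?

-2 dBFS

That's 2.5 dB above the -27 dBFS threshold.
Input overshoot = R × output overshoot = 25 dB → input = -27 + 25 = -2 dBFS.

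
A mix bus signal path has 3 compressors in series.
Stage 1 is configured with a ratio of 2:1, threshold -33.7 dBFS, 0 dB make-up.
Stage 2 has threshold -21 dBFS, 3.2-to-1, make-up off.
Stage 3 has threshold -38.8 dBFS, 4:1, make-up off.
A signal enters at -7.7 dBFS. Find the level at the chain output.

-34.326563 dBFS

Stage 1: 26 dB above -33.7 dBFS, reduced 2:1 to 13 dB above → -20.7 dBFS.
Stage 2: overshoot 0.3 dB → 0.3/3.2 = 0.09375 dB → -20.90625 dBFS.
Stage 3: -20.90625 dBFS is 17.89375 dB over -38.8 dBFS; at 4:1 that becomes 4.473438 dB over, giving -34.326563 dBFS.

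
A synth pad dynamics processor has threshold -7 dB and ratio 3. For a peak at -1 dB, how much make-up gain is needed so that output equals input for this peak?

4 dB

Overshoot 6 dB → 6/3 = 2 dB after compression, so the compressed level is -7 + 2 = -5 dB.
Make-up = target − compressed = -1 − (-5) = 4 dB.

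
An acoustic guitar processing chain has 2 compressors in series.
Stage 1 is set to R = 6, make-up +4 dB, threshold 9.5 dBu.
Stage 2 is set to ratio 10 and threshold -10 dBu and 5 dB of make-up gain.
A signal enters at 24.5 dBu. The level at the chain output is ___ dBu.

-2.4 dBu

Stage 1: overshoot 15 dB → 15/6 = 2.5 dB → 12 dBu; +4 dB make-up → 16 dBu.
Stage 2: 26 dB above -10 dBu, reduced 10:1 to 2.6 dB above → -7.4 dBu; +5 dB make-up → -2.4 dBu.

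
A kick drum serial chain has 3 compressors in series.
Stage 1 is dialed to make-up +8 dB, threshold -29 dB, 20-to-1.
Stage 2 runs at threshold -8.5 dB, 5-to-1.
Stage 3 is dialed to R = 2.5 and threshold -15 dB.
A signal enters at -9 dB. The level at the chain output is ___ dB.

Stage 1: overshoot 20 dB → 20/20 = 1 dB → -28 dB; +8 dB make-up → -20 dB.
Stage 2: below threshold (-20 ≤ -8.5); passes unchanged; output -20 dB.
Stage 3: below threshold (-20 ≤ -15); passes unchanged; output -20 dB.

-20 dB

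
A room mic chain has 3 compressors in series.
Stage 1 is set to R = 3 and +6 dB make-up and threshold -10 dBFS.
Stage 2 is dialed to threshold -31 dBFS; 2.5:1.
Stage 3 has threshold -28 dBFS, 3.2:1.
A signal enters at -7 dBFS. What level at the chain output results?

-25.4375 dBFS

Stage 1: -7 dBFS is 3 dB over -10 dBFS; at 3:1 that becomes 1 dB over, giving -9 dBFS; +6 dB make-up → -3 dBFS.
Stage 2: -3 dBFS is 28 dB over -31 dBFS; at 2.5:1 that becomes 11.2 dB over, giving -19.8 dBFS.
Stage 3: -19.8 dBFS is 8.2 dB over -28 dBFS; at 3.2:1 that becomes 2.5625 dB over, giving -25.4375 dBFS.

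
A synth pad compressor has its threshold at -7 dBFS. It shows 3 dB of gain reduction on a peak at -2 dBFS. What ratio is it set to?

2.5:1

Input overshoot = -2 − (-7) = 5 dB.
Output overshoot = 5 − 3 = 2 dB.
Ratio = input overshoot / output overshoot = 5 / 2 = 2.5.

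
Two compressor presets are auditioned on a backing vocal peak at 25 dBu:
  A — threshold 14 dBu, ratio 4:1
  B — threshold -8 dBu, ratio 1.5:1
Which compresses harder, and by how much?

A: GR = 11 − 11/4 = 8.25 dB.
B: GR = 33 − 33/1.5 = 11 dB.
Difference: 2.75 dB in favour of B.

B, by 2.75 dB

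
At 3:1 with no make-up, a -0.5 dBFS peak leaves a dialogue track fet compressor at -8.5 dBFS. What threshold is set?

-12.5 dBFS

Input is 12 dB above T (since output overshoot × R = input overshoot: (-8.5 − T)·3 = -0.5 − T gives T = -12.5 dBFS).
Check: -12.5 + (-0.5 − (-12.5))/3 = -12.5 + 4 = -8.5 dBFS. ✓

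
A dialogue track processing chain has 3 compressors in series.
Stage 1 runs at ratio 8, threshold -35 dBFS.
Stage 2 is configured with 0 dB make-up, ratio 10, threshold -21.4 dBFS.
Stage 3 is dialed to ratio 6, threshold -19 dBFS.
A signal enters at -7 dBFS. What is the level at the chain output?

-31.5 dBFS

Stage 1: overshoot 28 dB → 28/8 = 3.5 dB → -31.5 dBFS.
Stage 2: -31.5 dBFS is at or below the -21.4 dBFS threshold — no compression; output -31.5 dBFS.
Stage 3: below threshold (-31.5 ≤ -19); passes unchanged; output -31.5 dBFS.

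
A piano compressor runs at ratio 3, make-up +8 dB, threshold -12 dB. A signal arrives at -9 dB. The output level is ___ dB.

Overshoot: -9 − (-12) = 3 dB.
The 3 dB excess becomes 1 dB after 3:1 reduction.
Output = -12 + 1 = -11 dB; make-up adds 8 dB, giving -3 dB.

-3 dB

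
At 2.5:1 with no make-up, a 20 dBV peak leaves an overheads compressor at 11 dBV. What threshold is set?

5 dBV

Gain reduction = 20 − 11 = 9 dB; output overshoot = GR / (R − 1) = 9 / 1.5 = 6 dB.
Threshold = output − output overshoot = 11 − 6 = 5 dBV.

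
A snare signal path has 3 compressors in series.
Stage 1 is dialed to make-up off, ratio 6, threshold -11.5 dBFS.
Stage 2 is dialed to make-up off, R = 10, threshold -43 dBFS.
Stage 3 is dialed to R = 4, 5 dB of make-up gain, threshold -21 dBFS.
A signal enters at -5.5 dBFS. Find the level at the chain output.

-34.75 dBFS

Stage 1: 6 dB above -11.5 dBFS, reduced 6:1 to 1 dB above → -10.5 dBFS.
Stage 2: overshoot 32.5 dB → 32.5/10 = 3.25 dB → -39.75 dBFS.
Stage 3: -39.75 dBFS is at or below the -21 dBFS threshold — no compression; make-up brings it to -34.75 dBFS.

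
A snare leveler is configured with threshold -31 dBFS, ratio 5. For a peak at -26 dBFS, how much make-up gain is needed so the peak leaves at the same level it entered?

Overshoot 5 dB → 5/5 = 1 dB after compression, so the compressed level is -31 + 1 = -30 dBFS.
Make-up = target − compressed = -26 − (-30) = 4 dB.

4 dB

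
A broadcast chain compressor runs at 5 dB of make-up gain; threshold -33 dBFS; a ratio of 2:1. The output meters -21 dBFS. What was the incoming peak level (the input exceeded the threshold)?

Stripping the +5 dB make-up gives -26 dBFS at the gain stage.
Post-compression overshoot = -26 − (-33) = 7 dB.
Input overshoot = R × output overshoot = 14 dB → input = -33 + 14 = -19 dBFS.

-19 dBFS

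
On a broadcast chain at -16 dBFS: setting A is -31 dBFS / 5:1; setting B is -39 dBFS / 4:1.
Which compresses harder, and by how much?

B, by 5.25 dB

A: GR = 15 − 15/5 = 12 dB.
B: GR = 23 − 23/4 = 17.25 dB.
Difference: 5.25 dB in favour of B.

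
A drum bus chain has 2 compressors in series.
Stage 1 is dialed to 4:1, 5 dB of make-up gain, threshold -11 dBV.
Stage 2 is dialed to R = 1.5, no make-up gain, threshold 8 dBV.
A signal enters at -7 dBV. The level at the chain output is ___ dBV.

Stage 1: 4 dB above -11 dBV, reduced 4:1 to 1 dB above → -10 dBV; +5 dB make-up → -5 dBV.
Stage 2: -5 dBV is at or below the 8 dBV threshold — no compression; output -5 dBV.

-5 dBV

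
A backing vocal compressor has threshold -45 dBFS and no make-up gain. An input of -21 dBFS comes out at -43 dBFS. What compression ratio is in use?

12:1

Input overshoot = -21 − (-45) = 24 dB; output overshoot = -43 − (-45) = 2 dB.
Ratio = 24 / 2 = 12.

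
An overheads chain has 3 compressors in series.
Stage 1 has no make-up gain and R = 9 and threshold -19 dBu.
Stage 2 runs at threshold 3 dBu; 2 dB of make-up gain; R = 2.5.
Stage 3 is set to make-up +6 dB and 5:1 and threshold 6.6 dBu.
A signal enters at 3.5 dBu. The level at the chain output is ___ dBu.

Stage 1: 22.5 dB above -19 dBu, reduced 9:1 to 2.5 dB above → -16.5 dBu.
Stage 2: below threshold (-16.5 ≤ 3); passes unchanged; make-up brings it to -14.5 dBu.
Stage 3: -14.5 dBu ≤ 6.6 dBu, so stage 3 doesn't engage; make-up brings it to -8.5 dBu.

-8.5 dBu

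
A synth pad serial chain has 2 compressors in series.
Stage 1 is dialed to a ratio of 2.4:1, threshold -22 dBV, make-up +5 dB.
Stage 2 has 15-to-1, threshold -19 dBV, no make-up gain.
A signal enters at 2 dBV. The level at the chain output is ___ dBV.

Stage 1: overshoot 24 dB → 24/2.4 = 10 dB → -12 dBV; +5 dB make-up → -7 dBV.
Stage 2: 12 dB above -19 dBV, reduced 15:1 to 0.8 dB above → -18.2 dBV.

-18.2 dBV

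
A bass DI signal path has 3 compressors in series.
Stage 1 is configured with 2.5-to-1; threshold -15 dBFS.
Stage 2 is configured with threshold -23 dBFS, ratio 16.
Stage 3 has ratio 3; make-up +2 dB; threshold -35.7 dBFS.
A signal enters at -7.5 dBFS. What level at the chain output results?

Stage 1: -7.5 dBFS is 7.5 dB over -15 dBFS; at 2.5:1 that becomes 3 dB over, giving -12 dBFS.
Stage 2: -12 dBFS is 11 dB over -23 dBFS; at 16:1 that becomes 0.6875 dB over, giving -22.3125 dBFS.
Stage 3: 13.3875 dB above -35.7 dBFS, reduced 3:1 to 4.4625 dB above → -31.2375 dBFS; +2 dB make-up → -29.2375 dBFS.

-29.2375 dBFS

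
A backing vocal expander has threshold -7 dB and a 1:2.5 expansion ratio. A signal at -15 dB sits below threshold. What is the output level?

The input is 8 dB below the -7 dB threshold.
A 1:2.5 expander multiplies undershoot by 2.5: 8 × 2.5 = 20 dB below threshold.
Output = -7 − 20 = -27 dB.

-27 dB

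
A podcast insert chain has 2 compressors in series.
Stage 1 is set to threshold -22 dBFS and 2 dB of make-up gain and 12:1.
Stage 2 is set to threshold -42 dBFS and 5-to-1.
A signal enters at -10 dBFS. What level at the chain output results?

Stage 1: overshoot 12 dB → 12/12 = 1 dB → -21 dBFS; +2 dB make-up → -19 dBFS.
Stage 2: 23 dB above -42 dBFS, reduced 5:1 to 4.6 dB above → -37.4 dBFS.

-37.4 dBFS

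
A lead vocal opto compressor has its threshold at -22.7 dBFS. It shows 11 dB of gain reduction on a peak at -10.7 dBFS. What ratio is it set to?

Input overshoot = -10.7 − (-22.7) = 12 dB.
Output overshoot = 12 − 11 = 1 dB.
Ratio = input overshoot / output overshoot = 12 / 1 = 12.

12:1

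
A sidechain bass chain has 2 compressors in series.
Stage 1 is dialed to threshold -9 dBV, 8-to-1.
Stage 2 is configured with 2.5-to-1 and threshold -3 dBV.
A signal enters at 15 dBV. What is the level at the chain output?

-6 dBV

Stage 1: 15 dBV is 24 dB over -9 dBV; at 8:1 that becomes 3 dB over, giving -6 dBV.
Stage 2: -6 dBV is at or below the -3 dBV threshold — no compression; output -6 dBV.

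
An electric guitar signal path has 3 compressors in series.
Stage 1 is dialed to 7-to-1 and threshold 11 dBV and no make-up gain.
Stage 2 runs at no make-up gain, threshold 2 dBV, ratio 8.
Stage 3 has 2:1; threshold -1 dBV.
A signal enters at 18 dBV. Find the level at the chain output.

1.125 dBV

Stage 1: overshoot 7 dB → 7/7 = 1 dB → 12 dBV.
Stage 2: overshoot 10 dB → 10/8 = 1.25 dB → 3.25 dBV.
Stage 3: 4.25 dB above -1 dBV, reduced 2:1 to 2.125 dB above → 1.125 dBV.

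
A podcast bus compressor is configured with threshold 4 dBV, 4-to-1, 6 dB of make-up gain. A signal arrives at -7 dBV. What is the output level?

-7 dBV is 11 dB below the 4 dBV threshold, so no gain reduction is applied.
Make-up gain adds 6 dB: -7 + 6 = -1 dBV.

-1 dBV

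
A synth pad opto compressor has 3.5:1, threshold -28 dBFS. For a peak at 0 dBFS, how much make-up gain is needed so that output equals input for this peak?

20 dB

Overshoot 28 dB → 28/3.5 = 8 dB after compression, so the compressed level is -28 + 8 = -20 dBFS.
Make-up = target − compressed = 0 − (-20) = 20 dB.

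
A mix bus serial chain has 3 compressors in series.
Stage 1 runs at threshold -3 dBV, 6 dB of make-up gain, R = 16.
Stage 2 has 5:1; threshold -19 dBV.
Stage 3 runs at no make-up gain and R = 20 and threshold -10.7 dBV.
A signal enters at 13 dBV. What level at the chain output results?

-14.4 dBV

Stage 1: 16 dB above -3 dBV, reduced 16:1 to 1 dB above → -2 dBV; +6 dB make-up → 4 dBV.
Stage 2: 23 dB above -19 dBV, reduced 5:1 to 4.6 dB above → -14.4 dBV.
Stage 3: -14.4 dBV ≤ -10.7 dBV, so stage 3 doesn't engage; output -14.4 dBV.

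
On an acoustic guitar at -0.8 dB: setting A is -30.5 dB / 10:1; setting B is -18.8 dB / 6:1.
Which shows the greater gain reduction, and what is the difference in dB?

A, by 11.73 dB

A: GR = 29.7 − 29.7/10 = 26.73 dB.
B: GR = 18 − 18/6 = 15 dB.
A applies 11.73 dB more gain reduction.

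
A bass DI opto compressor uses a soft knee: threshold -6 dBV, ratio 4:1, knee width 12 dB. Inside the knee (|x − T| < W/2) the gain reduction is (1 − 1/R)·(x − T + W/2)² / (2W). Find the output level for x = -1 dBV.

x − T + W/2 = -1 − (-6) + 6 = 11.
GR = (1 − 1/4) × 11² / 24 = 0.75 × 121 / 24 = 3.78125 dB.
Output = -1 − 3.78125 = -4.78125 dBV.

-4.78125 dBV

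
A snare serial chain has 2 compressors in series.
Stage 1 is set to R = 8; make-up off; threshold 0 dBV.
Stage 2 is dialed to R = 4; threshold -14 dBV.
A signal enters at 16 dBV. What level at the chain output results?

-10 dBV

Stage 1: 16 dBV is 16 dB over 0 dBV; at 8:1 that becomes 2 dB over, giving 2 dBV.
Stage 2: overshoot 16 dB → 16/4 = 4 dB → -10 dBV.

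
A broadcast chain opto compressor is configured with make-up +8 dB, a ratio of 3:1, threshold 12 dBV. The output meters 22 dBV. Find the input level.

Remove make-up: 22 − 8 = 14 dBV.
Post-compression overshoot = 14 − 12 = 2 dB.
Before 3:1 compression the overshoot was 2 × 3 = 6 dB, so input = 12 + 6 = 18 dBV.

18 dBV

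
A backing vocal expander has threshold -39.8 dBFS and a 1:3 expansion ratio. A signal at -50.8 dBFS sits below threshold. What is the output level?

Below threshold, a 1:3 expander applies gain = (3−1)×(T − x) of attenuation.
(3−1) × 11 = 22 dB, so output = -50.8 − 22 = -72.8 dBFS.

-72.8 dBFS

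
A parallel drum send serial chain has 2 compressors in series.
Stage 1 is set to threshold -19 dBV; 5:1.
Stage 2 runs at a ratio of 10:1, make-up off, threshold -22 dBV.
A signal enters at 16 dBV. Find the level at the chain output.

-21 dBV

Stage 1: 35 dB above -19 dBV, reduced 5:1 to 7 dB above → -12 dBV.
Stage 2: overshoot 10 dB → 10/10 = 1 dB → -21 dBV.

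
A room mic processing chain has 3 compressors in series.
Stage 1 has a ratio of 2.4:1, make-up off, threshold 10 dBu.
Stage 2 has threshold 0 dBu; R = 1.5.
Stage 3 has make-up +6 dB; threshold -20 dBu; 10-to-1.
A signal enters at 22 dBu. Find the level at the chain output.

Stage 1: overshoot 12 dB → 12/2.4 = 5 dB → 15 dBu.
Stage 2: 15 dBu is 15 dB over 0 dBu; at 1.5:1 that becomes 10 dB over, giving 10 dBu.
Stage 3: overshoot 30 dB → 30/10 = 3 dB → -17 dBu; +6 dB make-up → -11 dBu.

-11 dBu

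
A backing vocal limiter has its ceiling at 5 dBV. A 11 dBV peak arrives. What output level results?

At ∞:1, everything above 5 dBV is held at the ceiling.

5 dBV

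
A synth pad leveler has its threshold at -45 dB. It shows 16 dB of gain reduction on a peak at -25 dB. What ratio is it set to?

Input overshoot = -25 − (-45) = 20 dB.
Output overshoot = 20 − 16 = 4 dB.
Ratio = input overshoot / output overshoot = 20 / 4 = 5.

5:1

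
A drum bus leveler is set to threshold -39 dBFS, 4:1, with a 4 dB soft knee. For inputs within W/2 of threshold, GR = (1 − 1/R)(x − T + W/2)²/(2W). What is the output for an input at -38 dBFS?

x − T + W/2 = -38 − (-39) + 2 = 3.
GR = (1 − 1/4) × 3² / 8 = 0.75 × 9 / 8 = 0.84375 dB.
Output = -38 − 0.84375 = -38.84375 dBFS.

-38.84375 dBFS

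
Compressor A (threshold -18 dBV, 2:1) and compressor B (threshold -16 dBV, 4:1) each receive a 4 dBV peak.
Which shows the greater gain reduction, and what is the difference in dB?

A: 22 dB over, compressed to 11 dB over, so 11 dB of GR.
B: 20 dB over, compressed to 5 dB over, so 15 dB of GR.
Difference: 4 dB in favour of B.

B, by 4 dB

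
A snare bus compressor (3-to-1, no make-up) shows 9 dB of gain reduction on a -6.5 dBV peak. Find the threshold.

Let T be the threshold. Output overshoot = (input overshoot)/R, so -15.5 − T = (-6.5 − T)/3.
3·(-15.5 − T) = -6.5 − T → 2·T = -46.5 − (-6.5) = -40.
T = -40/2 = -20 dBV.

-20 dBV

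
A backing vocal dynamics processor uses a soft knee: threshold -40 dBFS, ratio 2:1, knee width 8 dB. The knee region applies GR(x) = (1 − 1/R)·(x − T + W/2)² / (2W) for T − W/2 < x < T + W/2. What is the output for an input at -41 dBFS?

x − T + W/2 = -41 − (-40) + 4 = 3.
GR = (1 − 1/2) × 3² / 16 = 0.5 × 9 / 16 = 0.28125 dB.
Output = -41 − 0.28125 = -41.28125 dBFS.

-41.28125 dBFS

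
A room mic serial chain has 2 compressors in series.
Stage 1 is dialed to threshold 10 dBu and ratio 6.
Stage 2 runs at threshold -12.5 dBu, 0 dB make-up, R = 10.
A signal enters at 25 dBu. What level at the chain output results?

-10 dBu

Stage 1: 15 dB above 10 dBu, reduced 6:1 to 2.5 dB above → 12.5 dBu.
Stage 2: 25 dB above -12.5 dBu, reduced 10:1 to 2.5 dB above → -10 dBu.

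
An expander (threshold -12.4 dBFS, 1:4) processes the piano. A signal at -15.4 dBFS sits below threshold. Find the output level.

-24.4 dBFS

Undershoot = (-12.4) − (-15.4) = 3 dB.
At 1:4, that expands to 12 dB under threshold.
Output = -12.4 − 12 = -24.4 dBFS.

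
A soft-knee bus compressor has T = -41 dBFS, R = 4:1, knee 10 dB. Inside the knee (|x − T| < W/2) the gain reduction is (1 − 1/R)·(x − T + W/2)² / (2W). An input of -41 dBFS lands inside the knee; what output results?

-41.9375 dBFS

x − T + W/2 = -41 − (-41) + 5 = 5.
GR = (1 − 1/4) × 5² / 20 = 0.75 × 25 / 20 = 0.9375 dB.
Output = -41 − 0.9375 = -41.9375 dBFS.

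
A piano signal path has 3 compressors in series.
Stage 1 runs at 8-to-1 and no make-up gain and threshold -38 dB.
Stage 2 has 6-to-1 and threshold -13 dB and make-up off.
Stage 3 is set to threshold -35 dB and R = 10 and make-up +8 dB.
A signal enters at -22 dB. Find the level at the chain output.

-28 dB

Stage 1: 16 dB above -38 dB, reduced 8:1 to 2 dB above → -36 dB.
Stage 2: below threshold (-36 ≤ -13); passes unchanged; output -36 dB.
Stage 3: -36 dB ≤ -35 dB, so stage 3 doesn't engage; make-up brings it to -28 dB.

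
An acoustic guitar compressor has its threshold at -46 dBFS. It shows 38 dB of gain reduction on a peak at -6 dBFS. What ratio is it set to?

20:1

Input overshoot = -6 − (-46) = 40 dB.
Output overshoot = 40 − 38 = 2 dB.
Ratio = input overshoot / output overshoot = 40 / 2 = 20.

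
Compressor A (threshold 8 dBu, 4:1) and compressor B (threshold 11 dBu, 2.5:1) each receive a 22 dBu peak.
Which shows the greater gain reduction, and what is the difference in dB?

A, by 3.9 dB

A: overshoot 14 dB → output overshoot 3.5 dB → GR 10.5 dB.
B: overshoot 11 dB → output overshoot 4.4 dB → GR 6.6 dB.
Difference: 3.9 dB in favour of A.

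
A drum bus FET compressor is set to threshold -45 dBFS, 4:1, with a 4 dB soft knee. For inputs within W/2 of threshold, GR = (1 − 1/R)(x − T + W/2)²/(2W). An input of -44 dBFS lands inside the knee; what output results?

-44.84375 dBFS

x − T + W/2 = -44 − (-45) + 2 = 3.
GR = (1 − 1/4) × 3² / 8 = 0.75 × 9 / 8 = 0.84375 dB.
Output = -44 − 0.84375 = -44.84375 dBFS.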